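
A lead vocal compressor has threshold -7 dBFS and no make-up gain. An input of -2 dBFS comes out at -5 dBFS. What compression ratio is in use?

Input overshoot = -2 − (-7) = 5 dB; output overshoot = -5 − (-7) = 2 dB.
Ratio = 5 / 2 = 2.5.

2.5:1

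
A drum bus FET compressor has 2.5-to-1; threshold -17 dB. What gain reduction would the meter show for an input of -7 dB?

6 dB

Overshoot = -7 − (-17) = 10 dB.
After 2.5:1 compression the overshoot becomes 10/2.5 = 4 dB.
GR = overshoot in − overshoot out = 10 − 4 = 6 dB.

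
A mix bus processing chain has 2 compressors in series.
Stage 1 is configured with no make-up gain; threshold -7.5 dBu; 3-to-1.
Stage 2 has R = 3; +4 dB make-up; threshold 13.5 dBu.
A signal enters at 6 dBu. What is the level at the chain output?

1 dBu

Stage 1: 6 dBu is 13.5 dB over -7.5 dBu; at 3:1 that becomes 4.5 dB over, giving -3 dBu.
Stage 2: -3 dBu ≤ 13.5 dBu, so stage 2 doesn't engage; make-up brings it to 1 dBu.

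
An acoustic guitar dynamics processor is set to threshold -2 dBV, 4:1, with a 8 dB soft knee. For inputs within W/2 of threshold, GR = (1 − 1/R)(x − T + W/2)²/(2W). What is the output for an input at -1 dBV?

-2.171875 dBV

x − T + W/2 = -1 − (-2) + 4 = 5.
GR = (1 − 1/4) × 5² / 16 = 0.75 × 25 / 16 = 1.171875 dB.
Output = -1 − 1.171875 = -2.171875 dBV.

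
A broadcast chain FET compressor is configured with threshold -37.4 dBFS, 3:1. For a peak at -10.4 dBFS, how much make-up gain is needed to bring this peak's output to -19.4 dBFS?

9 dB

The peak compresses to -37.4 + 27/3 = -28.4 dBFS.
To reach -19.4 dBFS requires -19.4 − (-28.4) = 9 dB of make-up.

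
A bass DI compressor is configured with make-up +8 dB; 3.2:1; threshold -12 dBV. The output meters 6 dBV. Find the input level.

Before make-up, the level was 6 − 8 = -2 dBV.
That's 10 dB above the -12 dBV threshold.
Before 3.2:1 compression the overshoot was 10 × 3.2 = 32 dB, so input = -12 + 32 = 20 dBV.

20 dBV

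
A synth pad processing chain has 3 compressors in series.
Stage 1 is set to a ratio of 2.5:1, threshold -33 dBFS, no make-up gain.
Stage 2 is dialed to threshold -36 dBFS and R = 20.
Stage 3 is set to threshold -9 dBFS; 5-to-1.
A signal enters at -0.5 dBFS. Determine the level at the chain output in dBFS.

-35.2 dBFS

Stage 1: overshoot 32.5 dB → 32.5/2.5 = 13 dB → -20 dBFS.
Stage 2: 16 dB above -36 dBFS, reduced 20:1 to 0.8 dB above → -35.2 dBFS.
Stage 3: below threshold (-35.2 ≤ -9); passes unchanged; output -35.2 dBFS.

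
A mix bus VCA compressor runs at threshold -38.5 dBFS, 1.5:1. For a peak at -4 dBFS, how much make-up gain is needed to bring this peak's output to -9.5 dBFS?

Without make-up, output = threshold + overshoot/1.5 = -38.5 + 23 = -15.5 dBFS.
Gap to target: 6 dB.

6 dB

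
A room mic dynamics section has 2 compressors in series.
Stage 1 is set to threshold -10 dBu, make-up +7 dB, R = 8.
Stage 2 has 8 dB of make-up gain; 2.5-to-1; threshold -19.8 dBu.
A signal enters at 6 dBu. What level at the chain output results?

-4.28 dBu

Stage 1: 16 dB above -10 dBu, reduced 8:1 to 2 dB above → -8 dBu; +7 dB make-up → -1 dBu.
Stage 2: -1 dBu is 18.8 dB over -19.8 dBu; at 2.5:1 that becomes 7.52 dB over, giving -12.28 dBu; +8 dB make-up → -4.28 dBu.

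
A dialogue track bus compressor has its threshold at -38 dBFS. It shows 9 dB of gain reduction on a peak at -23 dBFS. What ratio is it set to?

2.5:1

Input overshoot = -23 − (-38) = 15 dB.
Output overshoot = 15 − 9 = 6 dB.
Ratio = input overshoot / output overshoot = 15 / 6 = 2.5.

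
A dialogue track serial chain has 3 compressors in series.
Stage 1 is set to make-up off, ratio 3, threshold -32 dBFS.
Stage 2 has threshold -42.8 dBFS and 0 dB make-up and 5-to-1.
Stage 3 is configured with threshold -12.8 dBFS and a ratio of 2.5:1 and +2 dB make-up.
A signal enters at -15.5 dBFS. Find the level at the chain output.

Stage 1: -15.5 dBFS is 16.5 dB over -32 dBFS; at 3:1 that becomes 5.5 dB over, giving -26.5 dBFS.
Stage 2: 16.3 dB above -42.8 dBFS, reduced 5:1 to 3.26 dB above → -39.54 dBFS.
Stage 3: -39.54 dBFS ≤ -12.8 dBFS, so stage 3 doesn't engage; make-up brings it to -37.54 dBFS.

-37.54 dBFS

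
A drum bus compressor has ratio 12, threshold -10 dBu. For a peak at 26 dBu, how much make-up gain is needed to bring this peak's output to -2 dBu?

5 dB

Without make-up, output = threshold + overshoot/12 = -10 + 3 = -7 dBu.
Gap to target: 5 dB.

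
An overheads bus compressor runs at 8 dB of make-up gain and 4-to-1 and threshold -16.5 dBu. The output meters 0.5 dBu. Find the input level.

19.5 dBu

Remove make-up: 0.5 − 8 = -7.5 dBu.
That's 9 dB above the -16.5 dBu threshold.
Undo the ratio: input overshoot = 9 × 4 = 36 dB, giving input = 19.5 dBu.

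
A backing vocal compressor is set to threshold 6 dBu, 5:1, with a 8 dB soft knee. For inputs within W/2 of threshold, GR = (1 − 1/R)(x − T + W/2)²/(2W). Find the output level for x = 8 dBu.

6.2 dBu

x − T + W/2 = 8 − 6 + 4 = 6.
GR = (1 − 1/5) × 6² / 16 = 0.8 × 36 / 16 = 1.8 dB.
Output = 8 − 1.8 = 6.2 dBu.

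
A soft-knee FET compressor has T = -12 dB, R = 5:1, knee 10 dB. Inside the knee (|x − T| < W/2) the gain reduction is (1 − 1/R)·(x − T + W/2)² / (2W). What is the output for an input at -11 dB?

-12.44 dB

x − T + W/2 = -11 − (-12) + 5 = 6.
GR = (1 − 1/5) × 6² / 20 = 0.8 × 36 / 20 = 1.44 dB.
Output = -11 − 1.44 = -12.44 dB.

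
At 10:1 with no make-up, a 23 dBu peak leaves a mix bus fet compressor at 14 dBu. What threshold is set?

Input is 10 dB above T (since output overshoot × R = input overshoot: (14 − T)·10 = 23 − T gives T = 13 dBu).
Check: 13 + (23 − 13)/10 = 13 + 1 = 14 dBu. ✓

13 dBu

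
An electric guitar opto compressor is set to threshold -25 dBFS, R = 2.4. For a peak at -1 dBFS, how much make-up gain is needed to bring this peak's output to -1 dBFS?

Without make-up, output = threshold + overshoot/2.4 = -25 + 10 = -15 dBFS.
Gap to target: 14 dB.

14 dB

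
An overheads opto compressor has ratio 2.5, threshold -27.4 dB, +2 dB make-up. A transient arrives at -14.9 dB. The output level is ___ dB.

-20.4 dB

-14.9 dB sits 12.5 dB over threshold.
The 12.5 dB excess becomes 5 dB after 2.5:1 reduction.
Output = -27.4 + 5 = -22.4 dB; make-up adds 2 dB, giving -20.4 dB.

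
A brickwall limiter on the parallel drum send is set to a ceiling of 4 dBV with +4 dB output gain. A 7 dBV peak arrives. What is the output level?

At ∞:1, everything above 4 dBV is held at the ceiling.
Output gain then adds 4 dB: 4 + 4 = 8 dBV.

8 dBV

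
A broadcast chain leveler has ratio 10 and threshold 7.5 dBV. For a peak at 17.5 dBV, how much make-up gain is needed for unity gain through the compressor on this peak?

The peak compresses to 7.5 + 10/10 = 8.5 dBV.
To reach 17.5 dBV requires 17.5 − 8.5 = 9 dB of make-up.

9 dB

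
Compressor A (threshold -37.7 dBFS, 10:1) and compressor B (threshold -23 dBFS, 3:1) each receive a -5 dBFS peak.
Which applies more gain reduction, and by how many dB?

A, by 17.43 dB

A: 32.7 dB over, compressed to 3.27 dB over, so 29.43 dB of GR.
B: 18 dB over, compressed to 6 dB over, so 12 dB of GR.
Difference: 17.43 dB in favour of A.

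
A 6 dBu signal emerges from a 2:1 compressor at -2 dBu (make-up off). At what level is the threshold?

-10 dBu

Let T be the threshold. Output overshoot = (input overshoot)/R, so -2 − T = (6 − T)/2.
2·(-2 − T) = 6 − T → 1·T = -4 − 6 = -10.
T = -10/1 = -10 dBu.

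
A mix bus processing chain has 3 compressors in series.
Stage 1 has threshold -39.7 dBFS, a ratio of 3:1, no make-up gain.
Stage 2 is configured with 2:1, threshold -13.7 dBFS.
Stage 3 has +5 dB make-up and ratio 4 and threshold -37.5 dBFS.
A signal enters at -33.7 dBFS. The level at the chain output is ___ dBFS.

-32.7 dBFS

Stage 1: 6 dB above -39.7 dBFS, reduced 3:1 to 2 dB above → -37.7 dBFS.
Stage 2: -37.7 dBFS is at or below the -13.7 dBFS threshold — no compression; output -37.7 dBFS.
Stage 3: -37.7 dBFS is at or below the -37.5 dBFS threshold — no compression; make-up brings it to -32.7 dBFS.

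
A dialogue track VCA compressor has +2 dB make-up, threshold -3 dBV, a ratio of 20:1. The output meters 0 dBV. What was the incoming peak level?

Stripping the +2 dB make-up gives -2 dBV at the gain stage.
That's 1 dB above the -3 dBV threshold.
Before 20:1 compression the overshoot was 1 × 20 = 20 dB, so input = -3 + 20 = 17 dBV.

17 dBV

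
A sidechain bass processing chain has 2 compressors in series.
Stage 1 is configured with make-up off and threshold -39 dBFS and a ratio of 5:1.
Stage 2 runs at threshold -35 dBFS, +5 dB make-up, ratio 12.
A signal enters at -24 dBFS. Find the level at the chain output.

-31 dBFS

Stage 1: overshoot 15 dB → 15/5 = 3 dB → -36 dBFS.
Stage 2: below threshold (-36 ≤ -35); passes unchanged; make-up brings it to -31 dBFS.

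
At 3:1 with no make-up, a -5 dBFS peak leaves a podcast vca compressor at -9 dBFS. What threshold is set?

-11 dBFS

Let T be the threshold. Output overshoot = (input overshoot)/R, so -9 − T = (-5 − T)/3.
3·(-9 − T) = -5 − T → 2·T = -27 − (-5) = -22.
T = -22/2 = -11 dBFS.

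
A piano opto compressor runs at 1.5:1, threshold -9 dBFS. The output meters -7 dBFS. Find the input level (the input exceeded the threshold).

That's 2 dB above the -9 dBFS threshold.
Input overshoot = R × output overshoot = 3 dB → input = -9 + 3 = -6 dBFS.

-6 dBFS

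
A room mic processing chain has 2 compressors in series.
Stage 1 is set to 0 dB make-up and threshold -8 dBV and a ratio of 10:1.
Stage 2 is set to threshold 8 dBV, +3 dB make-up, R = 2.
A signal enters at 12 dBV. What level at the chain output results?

Stage 1: overshoot 20 dB → 20/10 = 2 dB → -6 dBV.
Stage 2: below threshold (-6 ≤ 8); passes unchanged; make-up brings it to -3 dBV.

-3 dBV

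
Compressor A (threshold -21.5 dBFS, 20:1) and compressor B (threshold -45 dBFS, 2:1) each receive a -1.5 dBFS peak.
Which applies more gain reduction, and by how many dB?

B, by 2.75 dB

A: 20 dB over, compressed to 1 dB over, so 19 dB of GR.
B: 43.5 dB over, compressed to 21.75 dB over, so 21.75 dB of GR.
B applies 2.75 dB more gain reduction.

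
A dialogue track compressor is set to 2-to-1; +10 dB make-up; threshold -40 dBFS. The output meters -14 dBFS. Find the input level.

Before make-up, the level was -14 − 10 = -24 dBFS.
Post-compression overshoot = -24 − (-40) = 16 dB.
Before 2:1 compression the overshoot was 16 × 2 = 32 dB, so input = -40 + 32 = -8 dBFS.

-8 dBFS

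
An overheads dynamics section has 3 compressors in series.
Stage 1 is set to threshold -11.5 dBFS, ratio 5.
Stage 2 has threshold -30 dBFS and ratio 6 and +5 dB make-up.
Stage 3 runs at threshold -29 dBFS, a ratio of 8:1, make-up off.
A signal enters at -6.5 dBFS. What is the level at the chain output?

-28.09375 dBFS

Stage 1: overshoot 5 dB → 5/5 = 1 dB → -10.5 dBFS.
Stage 2: 19.5 dB above -30 dBFS, reduced 6:1 to 3.25 dB above → -26.75 dBFS; +5 dB make-up → -21.75 dBFS.
Stage 3: 7.25 dB above -29 dBFS, reduced 8:1 to 0.90625 dB above → -28.09375 dBFS.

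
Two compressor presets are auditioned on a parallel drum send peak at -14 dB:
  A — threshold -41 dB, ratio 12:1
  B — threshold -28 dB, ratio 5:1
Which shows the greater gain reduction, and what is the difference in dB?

A: overshoot 27 dB → output overshoot 2.25 dB → GR 24.75 dB.
B: overshoot 14 dB → output overshoot 2.8 dB → GR 11.2 dB.
A reduces 13.55 dB more.

A, by 13.55 dB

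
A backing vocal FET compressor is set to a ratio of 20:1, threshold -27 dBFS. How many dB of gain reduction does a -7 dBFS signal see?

Overshoot = -7 − (-27) = 20 dB.
After 20:1 compression the overshoot becomes 20/20 = 1 dB.
Gain reduction = 20 − 1 = 19 dB.

19 dB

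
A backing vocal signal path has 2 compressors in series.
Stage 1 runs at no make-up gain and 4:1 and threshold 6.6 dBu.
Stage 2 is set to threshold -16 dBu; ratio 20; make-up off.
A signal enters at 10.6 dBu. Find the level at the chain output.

-14.82 dBu

Stage 1: 10.6 dBu is 4 dB over 6.6 dBu; at 4:1 that becomes 1 dB over, giving 7.6 dBu.
Stage 2: 7.6 dBu is 23.6 dB over -16 dBu; at 20:1 that becomes 1.18 dB over, giving -14.82 dBu.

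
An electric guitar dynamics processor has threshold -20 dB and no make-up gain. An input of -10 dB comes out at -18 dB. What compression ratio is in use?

Input overshoot = -10 − (-20) = 10 dB; output overshoot = -18 − (-20) = 2 dB.
Ratio = 10 / 2 = 5.

5:1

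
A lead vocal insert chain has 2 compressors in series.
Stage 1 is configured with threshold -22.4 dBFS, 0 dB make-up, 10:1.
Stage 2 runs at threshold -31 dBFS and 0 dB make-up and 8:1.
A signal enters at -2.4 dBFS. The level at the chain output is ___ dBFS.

-29.675 dBFS

Stage 1: overshoot 20 dB → 20/10 = 2 dB → -20.4 dBFS.
Stage 2: 10.6 dB above -31 dBFS, reduced 8:1 to 1.325 dB above → -29.675 dBFS.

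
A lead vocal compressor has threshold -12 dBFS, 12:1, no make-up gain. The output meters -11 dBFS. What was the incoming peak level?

0 dBFS

Post-compression overshoot = -11 − (-12) = 1 dB.
Input overshoot = R × output overshoot = 12 dB → input = -12 + 12 = 0 dBFS.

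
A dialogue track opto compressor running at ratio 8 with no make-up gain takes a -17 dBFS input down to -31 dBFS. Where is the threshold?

Let T be the threshold. Output overshoot = (input overshoot)/R, so -31 − T = (-17 − T)/8.
8·(-31 − T) = -17 − T → 7·T = -248 − (-17) = -231.
T = -231/7 = -33 dBFS.

-33 dBFS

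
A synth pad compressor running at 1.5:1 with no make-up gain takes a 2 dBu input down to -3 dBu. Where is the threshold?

-13 dBu

Gain reduction = 2 − (-3) = 5 dB; output overshoot = GR / (R − 1) = 5 / 0.5 = 10 dB.
Threshold = output − output overshoot = -3 − 10 = -13 dBu.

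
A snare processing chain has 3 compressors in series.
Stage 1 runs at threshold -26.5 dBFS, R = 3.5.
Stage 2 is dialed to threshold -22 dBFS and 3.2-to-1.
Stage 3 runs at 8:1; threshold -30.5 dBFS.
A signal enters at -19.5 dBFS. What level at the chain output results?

-29.75 dBFS

Stage 1: overshoot 7 dB → 7/3.5 = 2 dB → -24.5 dBFS.
Stage 2: -24.5 dBFS is at or below the -22 dBFS threshold — no compression; output -24.5 dBFS.
Stage 3: overshoot 6 dB → 6/8 = 0.75 dB → -29.75 dBFS.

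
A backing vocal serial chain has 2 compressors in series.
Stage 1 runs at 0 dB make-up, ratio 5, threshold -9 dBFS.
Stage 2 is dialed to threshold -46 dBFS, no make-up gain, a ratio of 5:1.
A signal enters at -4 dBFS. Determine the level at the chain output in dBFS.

-38.4 dBFS

Stage 1: overshoot 5 dB → 5/5 = 1 dB → -8 dBFS.
Stage 2: 38 dB above -46 dBFS, reduced 5:1 to 7.6 dB above → -38.4 dBFS.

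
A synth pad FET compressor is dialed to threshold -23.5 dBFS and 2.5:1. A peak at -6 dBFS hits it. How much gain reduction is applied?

Overshoot = -6 − (-23.5) = 17.5 dB.
After 2.5:1 compression the overshoot becomes 17.5/2.5 = 7 dB.
Gain reduction = 17.5 − 7 = 10.5 dB.

10.5 dB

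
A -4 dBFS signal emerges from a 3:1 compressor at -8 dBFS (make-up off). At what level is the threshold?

-10 dBFS

Input is 6 dB above T (since output overshoot × R = input overshoot: (-8 − T)·3 = -4 − T gives T = -10 dBFS).
Check: -10 + (-4 − (-10))/3 = -10 + 2 = -8 dBFS. ✓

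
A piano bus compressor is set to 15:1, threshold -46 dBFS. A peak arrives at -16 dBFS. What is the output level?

-44 dBFS

The input is 30 dB above the -46 dBFS threshold.
15:1 compression reduces that to 30/15 = 2 dB over.
That puts the output at -44 dBFS.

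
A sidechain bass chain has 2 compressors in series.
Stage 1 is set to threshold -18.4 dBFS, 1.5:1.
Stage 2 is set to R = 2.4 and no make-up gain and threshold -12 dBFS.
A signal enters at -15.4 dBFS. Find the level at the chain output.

-16.4 dBFS

Stage 1: 3 dB above -18.4 dBFS, reduced 1.5:1 to 2 dB above → -16.4 dBFS.
Stage 2: below threshold (-16.4 ≤ -12); passes unchanged; output -16.4 dBFS.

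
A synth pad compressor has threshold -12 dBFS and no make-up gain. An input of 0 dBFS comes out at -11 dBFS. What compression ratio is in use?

12:1

Input overshoot = 0 − (-12) = 12 dB; output overshoot = -11 − (-12) = 1 dB.
Ratio = 12 / 1 = 12.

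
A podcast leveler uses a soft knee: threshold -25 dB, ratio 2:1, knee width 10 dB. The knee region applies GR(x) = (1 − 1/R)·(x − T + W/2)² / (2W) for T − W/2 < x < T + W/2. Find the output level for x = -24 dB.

x − T + W/2 = -24 − (-25) + 5 = 6.
GR = (1 − 1/2) × 6² / 20 = 0.5 × 36 / 20 = 0.9 dB.
Output = -24 − 0.9 = -24.9 dB.

-24.9 dB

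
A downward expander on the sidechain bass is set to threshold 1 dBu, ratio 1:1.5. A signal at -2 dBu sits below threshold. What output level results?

The input is 3 dB below the 1 dBu threshold.
A 1:1.5 expander multiplies undershoot by 1.5: 3 × 1.5 = 4.5 dB below threshold.
Output = 1 − 4.5 = -3.5 dBu.

-3.5 dBu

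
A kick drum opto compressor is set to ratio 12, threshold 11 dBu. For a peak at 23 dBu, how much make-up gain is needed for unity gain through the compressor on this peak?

Overshoot 12 dB → 12/12 = 1 dB after compression, so the compressed level is 11 + 1 = 12 dBu.
Make-up = target − compressed = 23 − 12 = 11 dB.

11 dB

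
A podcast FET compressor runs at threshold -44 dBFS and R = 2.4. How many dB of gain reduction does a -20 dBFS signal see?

14 dB

-20 dBFS exceeds the threshold by 24 dB.
At 2.4:1, output sits 24/2.4 = 10 dB above threshold.
So the signal is attenuated by 24 − 10 = 14 dB.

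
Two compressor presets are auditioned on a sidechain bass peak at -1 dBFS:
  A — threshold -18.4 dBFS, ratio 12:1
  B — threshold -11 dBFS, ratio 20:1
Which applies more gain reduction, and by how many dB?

A: overshoot 17.4 dB → output overshoot 1.45 dB → GR 15.95 dB.
B: overshoot 10 dB → output overshoot 0.5 dB → GR 9.5 dB.
A reduces 6.45 dB more.

A, by 6.45 dB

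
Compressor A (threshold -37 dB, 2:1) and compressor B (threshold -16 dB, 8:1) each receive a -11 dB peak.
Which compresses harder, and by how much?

A: GR = 26 − 26/2 = 13 dB.
B: GR = 5 − 5/8 = 4.375 dB.
Difference: 8.625 dB in favour of A.

A, by 8.625 dB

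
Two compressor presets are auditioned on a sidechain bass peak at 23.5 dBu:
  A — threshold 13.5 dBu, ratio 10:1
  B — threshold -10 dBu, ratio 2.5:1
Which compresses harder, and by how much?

B, by 11.1 dB

A: GR = 10 − 10/10 = 9 dB.
B: GR = 33.5 − 33.5/2.5 = 20.1 dB.
Difference: 11.1 dB in favour of B.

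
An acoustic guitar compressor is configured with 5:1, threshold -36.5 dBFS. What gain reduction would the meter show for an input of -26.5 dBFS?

8 dB

The signal is 10 dB above threshold.
After 5:1 compression the overshoot becomes 10/5 = 2 dB.
Gain reduction = 10 − 2 = 8 dB.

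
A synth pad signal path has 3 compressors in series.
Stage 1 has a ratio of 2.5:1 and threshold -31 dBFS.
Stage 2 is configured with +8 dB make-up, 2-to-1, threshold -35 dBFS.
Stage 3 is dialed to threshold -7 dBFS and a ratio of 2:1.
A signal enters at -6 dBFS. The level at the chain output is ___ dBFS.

-20 dBFS

Stage 1: 25 dB above -31 dBFS, reduced 2.5:1 to 10 dB above → -21 dBFS.
Stage 2: 14 dB above -35 dBFS, reduced 2:1 to 7 dB above → -28 dBFS; +8 dB make-up → -20 dBFS.
Stage 3: -20 dBFS is at or below the -7 dBFS threshold — no compression; output -20 dBFS.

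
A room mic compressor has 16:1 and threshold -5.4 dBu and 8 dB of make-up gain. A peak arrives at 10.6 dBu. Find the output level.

3.6 dBu

10.6 dBu sits 16 dB over threshold.
16:1 compression reduces that to 16/16 = 1 dB over.
Output = -5.4 + 1 = -4.4 dBu; make-up adds 8 dB, giving 3.6 dBu.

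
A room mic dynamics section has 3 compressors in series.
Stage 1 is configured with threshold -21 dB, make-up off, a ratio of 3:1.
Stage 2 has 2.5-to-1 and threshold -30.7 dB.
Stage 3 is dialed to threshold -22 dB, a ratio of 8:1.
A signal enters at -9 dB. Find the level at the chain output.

-25.22 dB

Stage 1: overshoot 12 dB → 12/3 = 4 dB → -17 dB.
Stage 2: 13.7 dB above -30.7 dB, reduced 2.5:1 to 5.48 dB above → -25.22 dB.
Stage 3: below threshold (-25.22 ≤ -22); passes unchanged; output -25.22 dB.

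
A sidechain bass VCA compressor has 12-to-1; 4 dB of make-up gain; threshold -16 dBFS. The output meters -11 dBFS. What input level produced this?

-4 dBFS

Before make-up, the level was -11 − 4 = -15 dBFS.
Post-compression overshoot = -15 − (-16) = 1 dB.
Undo the ratio: input overshoot = 1 × 12 = 12 dB, giving input = -4 dBFS.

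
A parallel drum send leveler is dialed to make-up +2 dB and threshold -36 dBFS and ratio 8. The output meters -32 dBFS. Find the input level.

Stripping the +2 dB make-up gives -34 dBFS at the gain stage.
That's 2 dB above the -36 dBFS threshold.
Before 8:1 compression the overshoot was 2 × 8 = 16 dB, so input = -36 + 16 = -20 dBFS.

-20 dBFS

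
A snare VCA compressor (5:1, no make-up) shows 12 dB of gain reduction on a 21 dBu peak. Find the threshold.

Gain reduction = 21 − 9 = 12 dB; output overshoot = GR / (R − 1) = 12 / 4 = 3 dB.
Threshold = output − output overshoot = 9 − 3 = 6 dBu.

6 dBu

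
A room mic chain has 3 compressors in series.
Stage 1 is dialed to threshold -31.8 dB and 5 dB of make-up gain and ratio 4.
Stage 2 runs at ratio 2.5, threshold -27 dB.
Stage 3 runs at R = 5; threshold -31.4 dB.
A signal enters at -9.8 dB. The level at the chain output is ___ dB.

-30.064 dB

Stage 1: 22 dB above -31.8 dB, reduced 4:1 to 5.5 dB above → -26.3 dB; +5 dB make-up → -21.3 dB.
Stage 2: overshoot 5.7 dB → 5.7/2.5 = 2.28 dB → -24.72 dB.
Stage 3: -24.72 dB is 6.68 dB over -31.4 dB; at 5:1 that becomes 1.336 dB over, giving -30.064 dB.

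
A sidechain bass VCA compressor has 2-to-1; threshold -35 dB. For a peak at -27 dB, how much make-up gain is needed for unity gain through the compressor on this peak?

Without make-up, output = threshold + overshoot/2 = -35 + 4 = -31 dB.
Gap to target: 4 dB.

4 dB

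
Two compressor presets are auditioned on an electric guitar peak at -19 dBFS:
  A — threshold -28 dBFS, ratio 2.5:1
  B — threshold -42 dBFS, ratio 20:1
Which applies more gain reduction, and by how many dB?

A: 9 dB over, compressed to 3.6 dB over, so 5.4 dB of GR.
B: 23 dB over, compressed to 1.15 dB over, so 21.85 dB of GR.
B applies 16.45 dB more gain reduction.

B, by 16.45 dB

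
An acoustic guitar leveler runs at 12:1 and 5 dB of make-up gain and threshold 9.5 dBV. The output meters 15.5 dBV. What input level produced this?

Before make-up, the level was 15.5 − 5 = 10.5 dBV.
That's 1 dB above the 9.5 dBV threshold.
Before 12:1 compression the overshoot was 1 × 12 = 12 dB, so input = 9.5 + 12 = 21.5 dBV.

21.5 dBV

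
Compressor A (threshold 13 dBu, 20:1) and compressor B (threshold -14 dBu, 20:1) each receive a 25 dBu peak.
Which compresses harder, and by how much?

B, by 25.65 dB

A: 12 dB over, compressed to 0.6 dB over, so 11.4 dB of GR.
B: 39 dB over, compressed to 1.95 dB over, so 37.05 dB of GR.
B reduces 25.65 dB more.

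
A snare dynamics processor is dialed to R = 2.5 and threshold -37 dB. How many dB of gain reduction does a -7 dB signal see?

The signal is 30 dB above threshold.
After 2.5:1 compression the overshoot becomes 30/2.5 = 12 dB.
GR = overshoot in − overshoot out = 30 − 12 = 18 dB.

18 dB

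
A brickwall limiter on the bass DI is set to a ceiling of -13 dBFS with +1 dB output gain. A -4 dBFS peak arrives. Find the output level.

The limiter clamps the peak to its -13 dBFS ceiling.
Output gain then adds 1 dB: -13 + 1 = -12 dBFS.

-12 dBFS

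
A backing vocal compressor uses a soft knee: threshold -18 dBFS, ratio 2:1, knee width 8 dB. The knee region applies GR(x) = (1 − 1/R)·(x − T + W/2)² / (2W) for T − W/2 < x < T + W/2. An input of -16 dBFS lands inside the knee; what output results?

x − T + W/2 = -16 − (-18) + 4 = 6.
GR = (1 − 1/2) × 6² / 16 = 0.5 × 36 / 16 = 1.125 dB.
Output = -16 − 1.125 = -17.125 dBFS.

-17.125 dBFS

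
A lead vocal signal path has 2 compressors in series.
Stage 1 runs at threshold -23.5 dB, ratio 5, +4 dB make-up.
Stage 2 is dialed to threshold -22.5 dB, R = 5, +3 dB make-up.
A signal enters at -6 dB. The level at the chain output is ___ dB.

Stage 1: overshoot 17.5 dB → 17.5/5 = 3.5 dB → -20 dB; +4 dB make-up → -16 dB.
Stage 2: overshoot 6.5 dB → 6.5/5 = 1.3 dB → -21.2 dB; +3 dB make-up → -18.2 dB.

-18.2 dB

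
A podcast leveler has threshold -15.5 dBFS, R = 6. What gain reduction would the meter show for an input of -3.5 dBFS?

The signal is 12 dB above threshold.
After 6:1 compression the overshoot becomes 12/6 = 2 dB.
GR = overshoot in − overshoot out = 12 − 2 = 10 dB.

10 dB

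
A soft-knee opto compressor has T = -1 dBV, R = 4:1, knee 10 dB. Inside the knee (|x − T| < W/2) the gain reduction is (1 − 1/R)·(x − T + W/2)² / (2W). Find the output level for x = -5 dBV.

-5.0375 dBV

x − T + W/2 = -5 − (-1) + 5 = 1.
GR = (1 − 1/4) × 1² / 20 = 0.75 × 1 / 20 = 0.0375 dB.
Output = -5 − 0.0375 = -5.0375 dBV.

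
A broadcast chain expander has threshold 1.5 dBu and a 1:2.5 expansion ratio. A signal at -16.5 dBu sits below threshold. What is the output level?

Undershoot = 1.5 − (-16.5) = 18 dB.
At 1:2.5, that expands to 45 dB under threshold.
Output = 1.5 − 45 = -43.5 dBu.

-43.5 dBu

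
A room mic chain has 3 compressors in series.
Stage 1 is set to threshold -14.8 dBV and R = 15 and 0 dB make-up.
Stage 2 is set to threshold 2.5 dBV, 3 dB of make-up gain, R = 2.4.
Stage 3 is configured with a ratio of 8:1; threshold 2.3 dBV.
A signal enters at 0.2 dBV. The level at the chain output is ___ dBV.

Stage 1: 15 dB above -14.8 dBV, reduced 15:1 to 1 dB above → -13.8 dBV.
Stage 2: -13.8 dBV is at or below the 2.5 dBV threshold — no compression; make-up brings it to -10.8 dBV.
Stage 3: -10.8 dBV is at or below the 2.3 dBV threshold — no compression; output -10.8 dBV.

-10.8 dBV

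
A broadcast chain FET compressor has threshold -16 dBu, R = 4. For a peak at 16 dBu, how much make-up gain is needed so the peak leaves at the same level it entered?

The peak compresses to -16 + 32/4 = -8 dBu.
To reach 16 dBu requires 16 − (-8) = 24 dB of make-up.

24 dB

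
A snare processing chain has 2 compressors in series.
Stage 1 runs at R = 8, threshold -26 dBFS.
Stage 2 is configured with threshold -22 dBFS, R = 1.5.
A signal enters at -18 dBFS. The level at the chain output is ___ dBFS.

Stage 1: 8 dB above -26 dBFS, reduced 8:1 to 1 dB above → -25 dBFS.
Stage 2: -25 dBFS ≤ -22 dBFS, so stage 2 doesn't engage; output -25 dBFS.

-25 dBFS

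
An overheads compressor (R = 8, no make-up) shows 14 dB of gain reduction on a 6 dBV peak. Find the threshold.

-10 dBV

Input is 16 dB above T (since output overshoot × R = input overshoot: (-8 − T)·8 = 6 − T gives T = -10 dBV).
Check: -10 + (6 − (-10))/8 = -10 + 2 = -8 dBV. ✓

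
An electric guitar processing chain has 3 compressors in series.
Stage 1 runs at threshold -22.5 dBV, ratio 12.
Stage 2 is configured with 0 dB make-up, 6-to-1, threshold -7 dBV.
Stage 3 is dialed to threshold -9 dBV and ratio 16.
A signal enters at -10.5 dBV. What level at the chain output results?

-21.5 dBV

Stage 1: 12 dB above -22.5 dBV, reduced 12:1 to 1 dB above → -21.5 dBV.
Stage 2: below threshold (-21.5 ≤ -7); passes unchanged; output -21.5 dBV.
Stage 3: -21.5 dBV ≤ -9 dBV, so stage 3 doesn't engage; output -21.5 dBV.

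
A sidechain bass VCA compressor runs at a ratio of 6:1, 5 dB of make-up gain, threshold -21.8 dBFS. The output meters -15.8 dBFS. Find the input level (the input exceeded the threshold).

Remove make-up: -15.8 − 5 = -20.8 dBFS.
The compressed level sits -20.8 − (-21.8) = 1 dB over threshold.
Input overshoot = R × output overshoot = 6 dB → input = -21.8 + 6 = -15.8 dBFS.

-15.8 dBFS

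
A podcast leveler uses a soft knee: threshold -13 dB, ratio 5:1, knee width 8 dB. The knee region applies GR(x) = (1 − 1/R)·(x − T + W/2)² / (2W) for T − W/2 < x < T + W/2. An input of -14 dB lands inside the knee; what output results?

-14.45 dB

x − T + W/2 = -14 − (-13) + 4 = 3.
GR = (1 − 1/5) × 3² / 16 = 0.8 × 9 / 16 = 0.45 dB.
Output = -14 − 0.45 = -14.45 dB.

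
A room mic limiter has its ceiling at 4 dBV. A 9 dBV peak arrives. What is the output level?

A brickwall limiter is an ∞:1 compressor: any input above the ceiling is clamped to 4 dBV.

4 dBV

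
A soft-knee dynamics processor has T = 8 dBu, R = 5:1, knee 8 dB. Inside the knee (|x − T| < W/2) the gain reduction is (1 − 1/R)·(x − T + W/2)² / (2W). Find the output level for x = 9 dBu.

x − T + W/2 = 9 − 8 + 4 = 5.
GR = (1 − 1/5) × 5² / 16 = 0.8 × 25 / 16 = 1.25 dB.
Output = 9 − 1.25 = 7.75 dBu.

7.75 dBu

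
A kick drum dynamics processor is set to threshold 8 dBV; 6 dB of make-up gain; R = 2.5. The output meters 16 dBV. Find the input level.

Before make-up, the level was 16 − 6 = 10 dBV.
That's 2 dB above the 8 dBV threshold.
Input overshoot = R × output overshoot = 5 dB → input = 8 + 5 = 13 dBV.

13 dBV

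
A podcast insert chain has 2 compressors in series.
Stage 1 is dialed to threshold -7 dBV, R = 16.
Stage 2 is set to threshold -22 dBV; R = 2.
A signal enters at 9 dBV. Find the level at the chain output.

-14 dBV

Stage 1: 9 dBV is 16 dB over -7 dBV; at 16:1 that becomes 1 dB over, giving -6 dBV.
Stage 2: -6 dBV is 16 dB over -22 dBV; at 2:1 that becomes 8 dB over, giving -14 dBV.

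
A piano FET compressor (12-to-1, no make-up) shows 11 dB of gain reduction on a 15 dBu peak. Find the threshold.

Let T be the threshold. Output overshoot = (input overshoot)/R, so 4 − T = (15 − T)/12.
12·(4 − T) = 15 − T → 11·T = 48 − 15 = 33.
T = 33/11 = 3 dBu.

3 dBu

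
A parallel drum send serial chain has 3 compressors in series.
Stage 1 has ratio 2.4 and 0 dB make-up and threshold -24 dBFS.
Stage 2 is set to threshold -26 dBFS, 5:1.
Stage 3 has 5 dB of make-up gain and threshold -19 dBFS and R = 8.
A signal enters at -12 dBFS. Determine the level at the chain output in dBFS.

Stage 1: -12 dBFS is 12 dB over -24 dBFS; at 2.4:1 that becomes 5 dB over, giving -19 dBFS.
Stage 2: -19 dBFS is 7 dB over -26 dBFS; at 5:1 that becomes 1.4 dB over, giving -24.6 dBFS.
Stage 3: -24.6 dBFS ≤ -19 dBFS, so stage 3 doesn't engage; make-up brings it to -19.6 dBFS.

-19.6 dBFS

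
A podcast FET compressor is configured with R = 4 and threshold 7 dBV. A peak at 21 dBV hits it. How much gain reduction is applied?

21 dBV exceeds the threshold by 14 dB.
At 4:1, output sits 14/4 = 3.5 dB above threshold.
GR = overshoot in − overshoot out = 14 − 3.5 = 10.5 dB.

10.5 dB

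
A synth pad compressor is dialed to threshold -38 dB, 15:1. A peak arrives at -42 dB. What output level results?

-42 dB

-42 dB is 4 dB below the -38 dB threshold, so no gain reduction is applied.
Output = input = -42 dB.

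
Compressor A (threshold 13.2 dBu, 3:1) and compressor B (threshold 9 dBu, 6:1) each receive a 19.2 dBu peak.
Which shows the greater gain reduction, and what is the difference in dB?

B, by 4.5 dB

A: GR = 6 − 6/3 = 4 dB.
B: GR = 10.2 − 10.2/6 = 8.5 dB.
B reduces 4.5 dB more.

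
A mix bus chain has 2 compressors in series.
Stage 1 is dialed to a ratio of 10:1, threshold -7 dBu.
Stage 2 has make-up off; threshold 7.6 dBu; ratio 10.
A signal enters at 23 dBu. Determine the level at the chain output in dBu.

-4 dBu

Stage 1: 30 dB above -7 dBu, reduced 10:1 to 3 dB above → -4 dBu.
Stage 2: below threshold (-4 ≤ 7.6); passes unchanged; output -4 dBu.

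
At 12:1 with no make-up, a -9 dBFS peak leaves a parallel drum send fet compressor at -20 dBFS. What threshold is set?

Input is 12 dB above T (since output overshoot × R = input overshoot: (-20 − T)·12 = -9 − T gives T = -21 dBFS).
Check: -21 + (-9 − (-21))/12 = -21 + 1 = -20 dBFS. ✓

-21 dBFS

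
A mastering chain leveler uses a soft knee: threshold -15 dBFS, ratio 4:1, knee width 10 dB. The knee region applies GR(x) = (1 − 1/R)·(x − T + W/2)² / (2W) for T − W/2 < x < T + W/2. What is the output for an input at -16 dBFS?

-16.6 dBFS

x − T + W/2 = -16 − (-15) + 5 = 4.
GR = (1 − 1/4) × 4² / 20 = 0.75 × 16 / 20 = 0.6 dB.
Output = -16 − 0.6 = -16.6 dBFS.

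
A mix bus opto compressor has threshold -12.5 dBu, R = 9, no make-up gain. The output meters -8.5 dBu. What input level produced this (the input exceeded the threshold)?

The compressed level sits -8.5 − (-12.5) = 4 dB over threshold.
Before 9:1 compression the overshoot was 4 × 9 = 36 dB, so input = -12.5 + 36 = 23.5 dBu.

23.5 dBu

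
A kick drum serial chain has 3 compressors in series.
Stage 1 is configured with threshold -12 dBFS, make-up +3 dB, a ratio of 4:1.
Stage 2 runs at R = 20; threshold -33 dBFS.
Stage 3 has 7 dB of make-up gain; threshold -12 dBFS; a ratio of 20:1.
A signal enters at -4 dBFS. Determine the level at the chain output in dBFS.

-24.7 dBFS

Stage 1: overshoot 8 dB → 8/4 = 2 dB → -10 dBFS; +3 dB make-up → -7 dBFS.
Stage 2: -7 dBFS is 26 dB over -33 dBFS; at 20:1 that becomes 1.3 dB over, giving -31.7 dBFS.
Stage 3: -31.7 dBFS is at or below the -12 dBFS threshold — no compression; make-up brings it to -24.7 dBFS.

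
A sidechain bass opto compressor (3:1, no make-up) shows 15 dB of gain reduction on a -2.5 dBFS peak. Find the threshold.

-25 dBFS

Gain reduction = -2.5 − (-17.5) = 15 dB; output overshoot = GR / (R − 1) = 15 / 2 = 7.5 dB.
Threshold = output − output overshoot = -17.5 − 7.5 = -25 dBFS.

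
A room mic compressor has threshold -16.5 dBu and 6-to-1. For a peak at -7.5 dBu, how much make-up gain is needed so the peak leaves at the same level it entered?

7.5 dB

The peak compresses to -16.5 + 9/6 = -15 dBu.
To reach -7.5 dBu requires -7.5 − (-15) = 7.5 dB of make-up.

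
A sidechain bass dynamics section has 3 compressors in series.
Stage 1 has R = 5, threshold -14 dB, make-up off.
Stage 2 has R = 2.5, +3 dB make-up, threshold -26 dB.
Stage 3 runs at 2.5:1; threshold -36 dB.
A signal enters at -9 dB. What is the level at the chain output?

Stage 1: -9 dB is 5 dB over -14 dB; at 5:1 that becomes 1 dB over, giving -13 dB.
Stage 2: -13 dB is 13 dB over -26 dB; at 2.5:1 that becomes 5.2 dB over, giving -20.8 dB; +3 dB make-up → -17.8 dB.
Stage 3: 18.2 dB above -36 dB, reduced 2.5:1 to 7.28 dB above → -28.72 dB.

-28.72 dB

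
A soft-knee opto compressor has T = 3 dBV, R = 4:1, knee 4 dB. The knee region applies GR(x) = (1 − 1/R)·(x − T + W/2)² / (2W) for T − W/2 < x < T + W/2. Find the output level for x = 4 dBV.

3.15625 dBV

x − T + W/2 = 4 − 3 + 2 = 3.
GR = (1 − 1/4) × 3² / 8 = 0.75 × 9 / 8 = 0.84375 dB.
Output = 4 − 0.84375 = 3.15625 dBV.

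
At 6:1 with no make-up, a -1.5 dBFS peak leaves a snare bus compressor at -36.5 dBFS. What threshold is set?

Input is 42 dB above T (since output overshoot × R = input overshoot: (-36.5 − T)·6 = -1.5 − T gives T = -43.5 dBFS).
Check: -43.5 + (-1.5 − (-43.5))/6 = -43.5 + 7 = -36.5 dBFS. ✓

-43.5 dBFS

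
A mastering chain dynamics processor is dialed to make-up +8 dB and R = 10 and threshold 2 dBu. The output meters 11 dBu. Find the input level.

Before make-up, the level was 11 − 8 = 3 dBu.
That's 1 dB above the 2 dBu threshold.
Before 10:1 compression the overshoot was 1 × 10 = 10 dB, so input = 2 + 10 = 12 dBu.

12 dBu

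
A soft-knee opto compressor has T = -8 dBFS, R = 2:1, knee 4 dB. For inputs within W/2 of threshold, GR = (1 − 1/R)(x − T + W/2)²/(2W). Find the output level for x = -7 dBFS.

-7.5625 dBFS

x − T + W/2 = -7 − (-8) + 2 = 3.
GR = (1 − 1/2) × 3² / 8 = 0.5 × 9 / 8 = 0.5625 dB.
Output = -7 − 0.5625 = -7.5625 dBFS.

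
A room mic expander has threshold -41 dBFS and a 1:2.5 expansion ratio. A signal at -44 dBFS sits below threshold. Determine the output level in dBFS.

-48.5 dBFS

Below threshold, a 1:2.5 expander applies gain = (2.5−1)×(T − x) of attenuation.
(2.5−1) × 3 = 4.5 dB, so output = -44 − 4.5 = -48.5 dBFS.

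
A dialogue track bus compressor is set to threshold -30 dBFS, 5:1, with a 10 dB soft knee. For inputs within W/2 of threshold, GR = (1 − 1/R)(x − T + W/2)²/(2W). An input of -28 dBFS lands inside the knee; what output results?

x − T + W/2 = -28 − (-30) + 5 = 7.
GR = (1 − 1/5) × 7² / 20 = 0.8 × 49 / 20 = 1.96 dB.
Output = -28 − 1.96 = -29.96 dBFS.

-29.96 dBFS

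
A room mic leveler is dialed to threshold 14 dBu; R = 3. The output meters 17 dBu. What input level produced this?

23 dBu

The compressed level sits 17 − 14 = 3 dB over threshold.
Undo the ratio: input overshoot = 3 × 3 = 9 dB, giving input = 23 dBu.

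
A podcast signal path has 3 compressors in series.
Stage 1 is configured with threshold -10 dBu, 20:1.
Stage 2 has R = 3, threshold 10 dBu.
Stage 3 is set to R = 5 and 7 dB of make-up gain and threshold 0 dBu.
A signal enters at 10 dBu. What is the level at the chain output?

Stage 1: 10 dBu is 20 dB over -10 dBu; at 20:1 that becomes 1 dB over, giving -9 dBu.
Stage 2: below threshold (-9 ≤ 10); passes unchanged; output -9 dBu.
Stage 3: -9 dBu is at or below the 0 dBu threshold — no compression; make-up brings it to -2 dBu.

-2 dBu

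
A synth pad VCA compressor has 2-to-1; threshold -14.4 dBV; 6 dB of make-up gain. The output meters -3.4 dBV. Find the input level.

Before make-up, the level was -3.4 − 6 = -9.4 dBV.
That's 5 dB above the -14.4 dBV threshold.
Before 2:1 compression the overshoot was 5 × 2 = 10 dB, so input = -14.4 + 10 = -4.4 dBV.

-4.4 dBV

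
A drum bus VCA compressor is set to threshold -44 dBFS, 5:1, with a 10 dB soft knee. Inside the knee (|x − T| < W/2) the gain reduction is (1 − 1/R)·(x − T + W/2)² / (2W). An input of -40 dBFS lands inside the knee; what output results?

-43.24 dBFS

x − T + W/2 = -40 − (-44) + 5 = 9.
GR = (1 − 1/5) × 9² / 20 = 0.8 × 81 / 20 = 3.24 dB.
Output = -40 − 3.24 = -43.24 dBFS.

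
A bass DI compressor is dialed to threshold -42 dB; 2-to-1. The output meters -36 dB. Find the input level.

That's 6 dB above the -42 dB threshold.
Undo the ratio: input overshoot = 6 × 2 = 12 dB, giving input = -30 dB.

-30 dB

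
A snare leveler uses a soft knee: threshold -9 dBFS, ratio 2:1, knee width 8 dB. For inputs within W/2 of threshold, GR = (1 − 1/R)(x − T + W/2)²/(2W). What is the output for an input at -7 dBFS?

-8.125 dBFS

x − T + W/2 = -7 − (-9) + 4 = 6.
GR = (1 − 1/2) × 6² / 16 = 0.5 × 36 / 16 = 1.125 dB.
Output = -7 − 1.125 = -8.125 dBFS.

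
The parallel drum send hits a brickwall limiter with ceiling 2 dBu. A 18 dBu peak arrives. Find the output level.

2 dBu

A brickwall limiter is an ∞:1 compressor: any input above the ceiling is clamped to 2 dBu.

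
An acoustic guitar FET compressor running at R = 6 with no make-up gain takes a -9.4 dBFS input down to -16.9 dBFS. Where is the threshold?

Gain reduction = -9.4 − (-16.9) = 7.5 dB; output overshoot = GR / (R − 1) = 7.5 / 5 = 1.5 dB.
Threshold = output − output overshoot = -16.9 − 1.5 = -18.4 dBFS.

-18.4 dBFS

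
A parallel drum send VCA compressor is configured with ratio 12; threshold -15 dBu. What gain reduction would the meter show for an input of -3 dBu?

The signal is 12 dB above threshold.
After 12:1 compression the overshoot becomes 12/12 = 1 dB.
Gain reduction = 12 − 1 = 11 dB.

11 dB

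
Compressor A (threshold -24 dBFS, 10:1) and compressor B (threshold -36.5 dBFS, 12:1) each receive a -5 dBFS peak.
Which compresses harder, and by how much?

A: overshoot 19 dB → output overshoot 1.9 dB → GR 17.1 dB.
B: overshoot 31.5 dB → output overshoot 2.625 dB → GR 28.875 dB.
B applies 11.775 dB more gain reduction.

B, by 11.775 dB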